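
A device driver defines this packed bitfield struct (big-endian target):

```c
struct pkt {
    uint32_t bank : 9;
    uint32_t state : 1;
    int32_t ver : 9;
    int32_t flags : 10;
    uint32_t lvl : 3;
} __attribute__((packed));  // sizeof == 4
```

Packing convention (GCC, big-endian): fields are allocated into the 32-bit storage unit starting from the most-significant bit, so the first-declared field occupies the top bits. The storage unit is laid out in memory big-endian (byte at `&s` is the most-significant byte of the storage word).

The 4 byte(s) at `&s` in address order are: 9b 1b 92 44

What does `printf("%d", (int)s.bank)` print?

310

[0]=0x9b [1]=0x1b [2]=0x92 [3]=0x44 (big-endian) → word 0x9b1b9244
bank:9 @ bit 23 → (0x9b1b9244>>23)&0x1ff = 0x136  ←
state:1 @ bit 22 → (0x9b1b9244>>22)&0x1 = 0x0
ver:9 @ bit 13 → (0x9b1b9244>>13)&0x1ff = 0xdc
flags:10 @ bit 3 → (0x9b1b9244>>3)&0x3ff = 0x248
lvl:3 @ bit 0 → (0x9b1b9244>>0)&0x7 = 0x4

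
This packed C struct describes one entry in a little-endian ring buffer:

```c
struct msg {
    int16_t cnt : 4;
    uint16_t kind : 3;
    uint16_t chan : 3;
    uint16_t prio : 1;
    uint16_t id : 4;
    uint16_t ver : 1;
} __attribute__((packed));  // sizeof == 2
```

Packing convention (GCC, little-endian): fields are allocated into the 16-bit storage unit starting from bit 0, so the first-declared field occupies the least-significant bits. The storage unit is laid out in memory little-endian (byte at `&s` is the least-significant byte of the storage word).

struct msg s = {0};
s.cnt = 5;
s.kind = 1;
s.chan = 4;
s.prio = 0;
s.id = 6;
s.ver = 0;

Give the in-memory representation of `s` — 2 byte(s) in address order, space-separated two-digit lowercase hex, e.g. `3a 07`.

[0+:4] cnt=5 & 0xf = 0x5; word=0x0005
[4+:3] kind=1 & 0x7 = 0x1; word=0x0015
[7+:3] chan=4 & 0x7 = 0x4; word=0x0215
[10+:1] prio=0 & 0x1 = 0x0; word=0x0215
[11+:4] id=6 & 0xf = 0x6; word=0x3215
[15+:1] ver=0 & 0x1 = 0x0; word=0x3215
word = 0x3215 → little-endian bytes:
  [0]=0x15  [1]=0x32

15 32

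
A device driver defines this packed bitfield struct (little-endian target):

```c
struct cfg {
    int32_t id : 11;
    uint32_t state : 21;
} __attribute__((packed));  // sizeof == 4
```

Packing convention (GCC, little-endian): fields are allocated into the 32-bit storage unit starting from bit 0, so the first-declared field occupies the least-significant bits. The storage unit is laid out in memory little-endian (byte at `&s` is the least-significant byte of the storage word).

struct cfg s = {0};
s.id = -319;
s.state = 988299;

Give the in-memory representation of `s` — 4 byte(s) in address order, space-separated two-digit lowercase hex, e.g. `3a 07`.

c1 5e a4 78

id (11b) val=-319 bits=0x6c1 at bit 0: 0x000006c1
state (21b) val=988299 bits=0xf148b at bit 11: 0x78a45ec1
word = 0x78a45ec1 → little-endian bytes:
  [0]=0xc1  [1]=0x5e  [2]=0xa4  [3]=0x78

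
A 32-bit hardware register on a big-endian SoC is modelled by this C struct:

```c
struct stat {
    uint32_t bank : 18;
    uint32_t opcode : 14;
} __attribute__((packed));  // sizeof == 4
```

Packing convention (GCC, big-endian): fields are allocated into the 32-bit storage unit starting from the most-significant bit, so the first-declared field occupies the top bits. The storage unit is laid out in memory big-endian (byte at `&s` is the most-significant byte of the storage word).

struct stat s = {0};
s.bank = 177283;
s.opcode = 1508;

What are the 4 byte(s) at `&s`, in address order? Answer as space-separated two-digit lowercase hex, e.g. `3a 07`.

ad 20 c5 e4

bank:18 = 177283 → 0x2b483 << 14 → word 0xad20c000
opcode:14 = 1508 → 0x5e4 << 0 → word 0xad20c5e4
word = 0xad20c5e4 → big-endian bytes:
  [0]=0xad  [1]=0x20  [2]=0xc5  [3]=0xe4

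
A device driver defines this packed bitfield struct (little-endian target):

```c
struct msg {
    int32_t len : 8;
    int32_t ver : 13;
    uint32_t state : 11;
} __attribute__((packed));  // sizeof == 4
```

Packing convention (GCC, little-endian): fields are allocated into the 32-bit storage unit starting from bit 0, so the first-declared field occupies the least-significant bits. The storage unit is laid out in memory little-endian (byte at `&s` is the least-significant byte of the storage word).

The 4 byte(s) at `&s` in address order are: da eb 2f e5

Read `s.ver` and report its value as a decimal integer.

[0]=0xda [1]=0xeb [2]=0x2f [3]=0xe5 (little-endian) → word 0xe52febda
len:8 @ bit 0 → (0xe52febda>>0)&0xff = 0xda
ver:13 @ bit 8 → (0xe52febda>>8)&0x1fff = 0xfeb  ←
state:11 @ bit 21 → (0xe52febda>>21)&0x7ff = 0x729
ver signed 13b, MSB=0: value = 4075

4075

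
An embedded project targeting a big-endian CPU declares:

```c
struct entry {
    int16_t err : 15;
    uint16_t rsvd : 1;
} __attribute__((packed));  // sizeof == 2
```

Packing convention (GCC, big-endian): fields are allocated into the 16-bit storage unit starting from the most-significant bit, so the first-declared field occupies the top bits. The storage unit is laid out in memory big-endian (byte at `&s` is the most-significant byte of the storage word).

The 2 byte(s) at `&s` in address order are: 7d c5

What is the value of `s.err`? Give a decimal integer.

16098

[0]=0x7d [1]=0xc5 (big-endian) → word 0x7dc5
err [1+:15] = (word>>1) & 0x7fff = 16098  ←
rsvd [0+:1] = (word>>0) & 0x1 = 1
err signed 15b, MSB=0: value = 16098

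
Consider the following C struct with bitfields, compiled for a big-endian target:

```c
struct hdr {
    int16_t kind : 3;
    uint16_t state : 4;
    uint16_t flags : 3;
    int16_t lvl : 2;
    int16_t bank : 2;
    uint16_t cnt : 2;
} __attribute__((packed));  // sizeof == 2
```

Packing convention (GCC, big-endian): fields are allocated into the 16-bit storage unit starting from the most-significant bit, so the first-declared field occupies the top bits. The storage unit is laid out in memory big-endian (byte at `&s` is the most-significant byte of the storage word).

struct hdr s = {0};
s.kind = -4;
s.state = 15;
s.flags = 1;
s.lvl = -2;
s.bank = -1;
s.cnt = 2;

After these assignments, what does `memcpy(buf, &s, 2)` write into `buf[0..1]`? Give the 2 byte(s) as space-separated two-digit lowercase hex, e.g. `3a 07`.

9e 6e

kind (3b) val=-4 bits=0x4 at bit 13: 0x8000
state (4b) val=15 bits=0xf at bit 9: 0x9e00
flags (3b) val=1 bits=0x1 at bit 6: 0x9e40
lvl (2b) val=-2 bits=0x2 at bit 4: 0x9e60
bank (2b) val=-1 bits=0x3 at bit 2: 0x9e6c
cnt (2b) val=2 bits=0x2 at bit 0: 0x9e6e
word = 0x9e6e → big-endian bytes:
  [0]=0x9e  [1]=0x6e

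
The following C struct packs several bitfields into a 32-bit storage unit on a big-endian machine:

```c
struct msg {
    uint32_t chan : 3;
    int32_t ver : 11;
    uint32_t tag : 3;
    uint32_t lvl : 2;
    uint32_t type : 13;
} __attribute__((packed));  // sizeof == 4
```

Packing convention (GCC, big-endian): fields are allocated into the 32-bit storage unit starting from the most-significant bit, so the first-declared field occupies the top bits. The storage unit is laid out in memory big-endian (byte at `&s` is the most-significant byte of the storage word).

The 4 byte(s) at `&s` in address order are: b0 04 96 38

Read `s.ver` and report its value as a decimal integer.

[0]=0xb0 [1]=0x04 [2]=0x96 [3]=0x38 (big-endian) → word 0xb0049638
chan [29+:3] = (word>>29) & 0x7 = 5
ver [18+:11] = (word>>18) & 0x7ff = 1025  ←
tag [15+:3] = (word>>15) & 0x7 = 1
lvl [13+:2] = (word>>13) & 0x3 = 0
type [0+:13] = (word>>0) & 0x1fff = 5688
ver signed 11b, MSB=1: 1025 - 2048 = -1023

-1023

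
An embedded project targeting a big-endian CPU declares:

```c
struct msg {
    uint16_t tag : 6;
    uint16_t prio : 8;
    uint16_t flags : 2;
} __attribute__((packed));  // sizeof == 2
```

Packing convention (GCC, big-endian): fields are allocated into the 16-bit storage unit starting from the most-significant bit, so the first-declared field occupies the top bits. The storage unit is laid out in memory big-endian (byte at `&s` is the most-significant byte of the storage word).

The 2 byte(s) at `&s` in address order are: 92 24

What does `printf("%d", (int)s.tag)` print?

36

[0]=0x92 [1]=0x24 (big-endian) → word 0x9224
tag:6 @ bit 10 → (0x9224>>10)&0x3f = 0x24  ←
prio:8 @ bit 2 → (0x9224>>2)&0xff = 0x89
flags:2 @ bit 0 → (0x9224>>0)&0x3 = 0x0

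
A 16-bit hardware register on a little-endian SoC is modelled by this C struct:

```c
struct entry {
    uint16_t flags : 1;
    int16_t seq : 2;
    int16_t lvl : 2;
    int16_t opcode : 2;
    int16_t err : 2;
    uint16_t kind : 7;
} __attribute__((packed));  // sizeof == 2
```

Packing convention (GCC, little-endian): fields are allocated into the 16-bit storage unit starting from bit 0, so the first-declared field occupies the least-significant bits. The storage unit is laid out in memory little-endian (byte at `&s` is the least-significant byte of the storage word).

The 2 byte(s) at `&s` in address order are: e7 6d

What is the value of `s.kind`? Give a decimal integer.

[0]=0xe7 [1]=0x6d (little-endian) → word 0x6de7
flags:1 @ bit 0 → (0x6de7>>0)&0x1 = 0x1
seq:2 @ bit 1 → (0x6de7>>1)&0x3 = 0x3
lvl:2 @ bit 3 → (0x6de7>>3)&0x3 = 0x0
opcode:2 @ bit 5 → (0x6de7>>5)&0x3 = 0x3
err:2 @ bit 7 → (0x6de7>>7)&0x3 = 0x3
kind:7 @ bit 9 → (0x6de7>>9)&0x7f = 0x36  ←

54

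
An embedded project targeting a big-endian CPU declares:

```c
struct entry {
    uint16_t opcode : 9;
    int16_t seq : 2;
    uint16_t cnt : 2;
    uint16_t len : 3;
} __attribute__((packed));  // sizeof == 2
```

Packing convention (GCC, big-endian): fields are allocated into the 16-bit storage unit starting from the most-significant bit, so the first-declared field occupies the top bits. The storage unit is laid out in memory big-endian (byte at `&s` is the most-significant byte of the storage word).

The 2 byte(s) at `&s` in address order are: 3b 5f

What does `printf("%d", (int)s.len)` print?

7

[0]=0x3b [1]=0x5f (big-endian) → word 0x3b5f
opcode [7+:9] = (word>>7) & 0x1ff = 118
seq [5+:2] = (word>>5) & 0x3 = 2
cnt [3+:2] = (word>>3) & 0x3 = 3
len [0+:3] = (word>>0) & 0x7 = 7  ←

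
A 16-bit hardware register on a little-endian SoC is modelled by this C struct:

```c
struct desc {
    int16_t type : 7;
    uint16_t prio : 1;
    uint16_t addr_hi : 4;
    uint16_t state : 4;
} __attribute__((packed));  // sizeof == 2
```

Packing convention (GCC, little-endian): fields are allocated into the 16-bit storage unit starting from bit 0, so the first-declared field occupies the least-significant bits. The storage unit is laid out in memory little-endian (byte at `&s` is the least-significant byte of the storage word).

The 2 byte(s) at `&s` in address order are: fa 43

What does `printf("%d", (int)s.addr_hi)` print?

3

[0]=0xfa [1]=0x43 (little-endian) → word 0x43fa
type:7 @ bit 0 → (0x43fa>>0)&0x7f = 0x7a
prio:1 @ bit 7 → (0x43fa>>7)&0x1 = 0x1
addr_hi:4 @ bit 8 → (0x43fa>>8)&0xf = 0x3  ←
state:4 @ bit 12 → (0x43fa>>12)&0xf = 0x4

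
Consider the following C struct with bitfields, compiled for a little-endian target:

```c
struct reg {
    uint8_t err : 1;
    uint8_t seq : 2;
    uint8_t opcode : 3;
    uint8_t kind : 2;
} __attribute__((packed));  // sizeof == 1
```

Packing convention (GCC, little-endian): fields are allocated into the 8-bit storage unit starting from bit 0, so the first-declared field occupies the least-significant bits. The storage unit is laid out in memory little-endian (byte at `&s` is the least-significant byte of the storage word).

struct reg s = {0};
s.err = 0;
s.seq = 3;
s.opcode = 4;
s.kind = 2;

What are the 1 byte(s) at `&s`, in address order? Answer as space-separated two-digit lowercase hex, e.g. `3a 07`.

a6

err:1 = 0 → 0x0 << 0 → word 0x00
seq:2 = 3 → 0x3 << 1 → word 0x06
opcode:3 = 4 → 0x4 << 3 → word 0x26
kind:2 = 2 → 0x2 << 6 → word 0xa6
word = 0xa6 → little-endian bytes:
  [0]=0xa6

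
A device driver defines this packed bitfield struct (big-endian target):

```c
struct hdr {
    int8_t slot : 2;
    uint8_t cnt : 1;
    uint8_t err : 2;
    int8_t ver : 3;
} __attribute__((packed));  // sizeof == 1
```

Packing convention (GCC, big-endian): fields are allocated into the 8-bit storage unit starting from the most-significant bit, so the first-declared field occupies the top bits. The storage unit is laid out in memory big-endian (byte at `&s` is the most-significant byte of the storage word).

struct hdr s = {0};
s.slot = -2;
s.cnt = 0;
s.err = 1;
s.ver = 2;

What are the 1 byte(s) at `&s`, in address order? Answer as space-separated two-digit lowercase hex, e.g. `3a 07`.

[6+:2] slot=-2 & 0x3 = 0x2; word=0x80
[5+:1] cnt=0 & 0x1 = 0x0; word=0x80
[3+:2] err=1 & 0x3 = 0x1; word=0x88
[0+:3] ver=2 & 0x7 = 0x2; word=0x8a
word = 0x8a → big-endian bytes:
  [0]=0x8a

8a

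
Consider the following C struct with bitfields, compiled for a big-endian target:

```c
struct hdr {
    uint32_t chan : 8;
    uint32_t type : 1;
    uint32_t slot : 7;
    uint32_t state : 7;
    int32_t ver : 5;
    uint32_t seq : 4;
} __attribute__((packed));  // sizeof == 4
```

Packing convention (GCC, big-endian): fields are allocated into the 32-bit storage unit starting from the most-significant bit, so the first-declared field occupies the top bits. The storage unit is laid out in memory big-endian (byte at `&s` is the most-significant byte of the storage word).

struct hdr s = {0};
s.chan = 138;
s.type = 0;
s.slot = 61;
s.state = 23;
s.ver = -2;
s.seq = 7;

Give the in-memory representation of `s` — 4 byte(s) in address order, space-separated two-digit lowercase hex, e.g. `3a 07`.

chan (8b) val=138 bits=0x8a at bit 24: 0x8a000000
type (1b) val=0 bits=0x0 at bit 23: 0x8a000000
slot (7b) val=61 bits=0x3d at bit 16: 0x8a3d0000
state (7b) val=23 bits=0x17 at bit 9: 0x8a3d2e00
ver (5b) val=-2 bits=0x1e at bit 4: 0x8a3d2fe0
seq (4b) val=7 bits=0x7 at bit 0: 0x8a3d2fe7
word = 0x8a3d2fe7 → big-endian bytes:
  [0]=0x8a  [1]=0x3d  [2]=0x2f  [3]=0xe7

8a 3d 2f e7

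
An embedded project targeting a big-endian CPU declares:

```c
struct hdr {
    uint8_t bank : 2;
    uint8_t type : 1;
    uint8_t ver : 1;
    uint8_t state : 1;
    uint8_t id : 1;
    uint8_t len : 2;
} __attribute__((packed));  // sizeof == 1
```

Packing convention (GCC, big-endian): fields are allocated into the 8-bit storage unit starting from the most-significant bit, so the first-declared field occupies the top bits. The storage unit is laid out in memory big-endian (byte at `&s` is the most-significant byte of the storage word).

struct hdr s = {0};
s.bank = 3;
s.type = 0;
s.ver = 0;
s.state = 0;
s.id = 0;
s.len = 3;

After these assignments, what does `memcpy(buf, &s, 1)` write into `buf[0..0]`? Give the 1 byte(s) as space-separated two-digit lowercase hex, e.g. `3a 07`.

bank (2b) val=3 bits=0x3 at bit 6: 0xc0
type (1b) val=0 bits=0x0 at bit 5: 0xc0
ver (1b) val=0 bits=0x0 at bit 4: 0xc0
state (1b) val=0 bits=0x0 at bit 3: 0xc0
id (1b) val=0 bits=0x0 at bit 2: 0xc0
len (2b) val=3 bits=0x3 at bit 0: 0xc3
word = 0xc3 → big-endian bytes:
  [0]=0xc3

c3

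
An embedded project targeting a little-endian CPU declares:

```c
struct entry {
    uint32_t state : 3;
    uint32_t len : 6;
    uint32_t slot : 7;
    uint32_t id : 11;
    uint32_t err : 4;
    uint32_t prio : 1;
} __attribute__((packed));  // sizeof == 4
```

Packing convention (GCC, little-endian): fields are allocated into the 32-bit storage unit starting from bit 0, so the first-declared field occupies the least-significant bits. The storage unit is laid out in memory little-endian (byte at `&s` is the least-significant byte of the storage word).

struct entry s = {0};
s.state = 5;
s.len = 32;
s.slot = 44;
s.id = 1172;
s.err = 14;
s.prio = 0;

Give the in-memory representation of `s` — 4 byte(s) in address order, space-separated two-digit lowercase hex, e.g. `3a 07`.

05 59 94 74

state (3b) val=5 bits=0x5 at bit 0: 0x00000005
len (6b) val=32 bits=0x20 at bit 3: 0x00000105
slot (7b) val=44 bits=0x2c at bit 9: 0x00005905
id (11b) val=1172 bits=0x494 at bit 16: 0x04945905
err (4b) val=14 bits=0xe at bit 27: 0x74945905
prio (1b) val=0 bits=0x0 at bit 31: 0x74945905
word = 0x74945905 → little-endian bytes:
  [0]=0x05  [1]=0x59  [2]=0x94  [3]=0x74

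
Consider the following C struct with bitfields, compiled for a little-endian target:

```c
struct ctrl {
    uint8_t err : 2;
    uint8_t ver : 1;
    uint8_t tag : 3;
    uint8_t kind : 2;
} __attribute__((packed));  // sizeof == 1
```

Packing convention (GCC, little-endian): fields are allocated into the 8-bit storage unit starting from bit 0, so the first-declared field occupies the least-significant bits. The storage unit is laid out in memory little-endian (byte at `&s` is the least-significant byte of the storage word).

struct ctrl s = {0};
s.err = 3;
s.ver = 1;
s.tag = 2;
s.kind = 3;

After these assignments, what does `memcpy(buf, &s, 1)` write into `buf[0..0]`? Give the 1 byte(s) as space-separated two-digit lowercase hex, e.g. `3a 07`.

err (2b) val=3 bits=0x3 at bit 0: 0x03
ver (1b) val=1 bits=0x1 at bit 2: 0x07
tag (3b) val=2 bits=0x2 at bit 3: 0x17
kind (2b) val=3 bits=0x3 at bit 6: 0xd7
word = 0xd7 → little-endian bytes:
  [0]=0xd7

d7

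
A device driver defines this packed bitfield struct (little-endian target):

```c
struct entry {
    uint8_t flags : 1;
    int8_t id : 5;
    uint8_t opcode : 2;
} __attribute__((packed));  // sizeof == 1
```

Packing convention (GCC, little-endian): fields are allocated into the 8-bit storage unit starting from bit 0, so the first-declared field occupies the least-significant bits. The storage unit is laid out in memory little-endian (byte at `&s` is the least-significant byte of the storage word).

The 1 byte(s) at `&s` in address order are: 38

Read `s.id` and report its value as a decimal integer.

-4

[0]=0x38 (little-endian) → word 0x38
flags [0+:1] = (word>>0) & 0x1 = 0
id [1+:5] = (word>>1) & 0x1f = 28  ←
opcode [6+:2] = (word>>6) & 0x3 = 0
id signed 5b, MSB=1: 28 - 32 = -4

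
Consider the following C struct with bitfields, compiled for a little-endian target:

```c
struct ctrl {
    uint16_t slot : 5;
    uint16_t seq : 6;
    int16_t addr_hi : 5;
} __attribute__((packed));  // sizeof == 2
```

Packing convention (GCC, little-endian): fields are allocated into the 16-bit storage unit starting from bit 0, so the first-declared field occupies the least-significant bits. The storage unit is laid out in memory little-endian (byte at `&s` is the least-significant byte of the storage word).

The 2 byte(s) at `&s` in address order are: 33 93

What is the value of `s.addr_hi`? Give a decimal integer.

-14

[0]=0x33 [1]=0x93 (little-endian) → word 0x9333
slot:5 @ bit 0 → (0x9333>>0)&0x1f = 0x13
seq:6 @ bit 5 → (0x9333>>5)&0x3f = 0x19
addr_hi:5 @ bit 11 → (0x9333>>11)&0x1f = 0x12  ←
addr_hi signed 5b, MSB=1: 18 - 32 = -14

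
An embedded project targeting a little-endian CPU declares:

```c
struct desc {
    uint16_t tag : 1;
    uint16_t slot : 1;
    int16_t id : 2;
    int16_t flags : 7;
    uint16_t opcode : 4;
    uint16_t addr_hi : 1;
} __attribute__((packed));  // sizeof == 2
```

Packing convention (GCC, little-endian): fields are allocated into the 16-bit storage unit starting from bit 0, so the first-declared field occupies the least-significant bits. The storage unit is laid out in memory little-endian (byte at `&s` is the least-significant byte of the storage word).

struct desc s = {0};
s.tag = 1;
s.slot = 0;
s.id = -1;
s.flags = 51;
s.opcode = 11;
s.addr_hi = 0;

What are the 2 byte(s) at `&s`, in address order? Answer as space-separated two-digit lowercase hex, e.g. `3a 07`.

3d 5b

tag:1 = 1 → 0x1 << 0 → word 0x0001
slot:1 = 0 → 0x0 << 1 → word 0x0001
id:2 = -1 → 0x3 << 2 → word 0x000d
flags:7 = 51 → 0x33 << 4 → word 0x033d
opcode:4 = 11 → 0xb << 11 → word 0x5b3d
addr_hi:1 = 0 → 0x0 << 15 → word 0x5b3d
word = 0x5b3d → little-endian bytes:
  [0]=0x3d  [1]=0x5b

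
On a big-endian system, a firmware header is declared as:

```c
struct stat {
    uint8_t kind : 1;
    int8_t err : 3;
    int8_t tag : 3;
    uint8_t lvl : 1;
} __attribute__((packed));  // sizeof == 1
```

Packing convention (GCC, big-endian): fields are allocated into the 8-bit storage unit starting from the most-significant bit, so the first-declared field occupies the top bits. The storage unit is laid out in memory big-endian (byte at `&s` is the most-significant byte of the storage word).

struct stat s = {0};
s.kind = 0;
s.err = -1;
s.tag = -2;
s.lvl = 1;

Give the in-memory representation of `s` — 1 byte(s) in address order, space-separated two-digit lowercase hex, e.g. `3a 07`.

[7+:1] kind=0 & 0x1 = 0x0; word=0x00
[4+:3] err=-1 & 0x7 = 0x7; word=0x70
[1+:3] tag=-2 & 0x7 = 0x6; word=0x7c
[0+:1] lvl=1 & 0x1 = 0x1; word=0x7d
word = 0x7d → big-endian bytes:
  [0]=0x7d

7d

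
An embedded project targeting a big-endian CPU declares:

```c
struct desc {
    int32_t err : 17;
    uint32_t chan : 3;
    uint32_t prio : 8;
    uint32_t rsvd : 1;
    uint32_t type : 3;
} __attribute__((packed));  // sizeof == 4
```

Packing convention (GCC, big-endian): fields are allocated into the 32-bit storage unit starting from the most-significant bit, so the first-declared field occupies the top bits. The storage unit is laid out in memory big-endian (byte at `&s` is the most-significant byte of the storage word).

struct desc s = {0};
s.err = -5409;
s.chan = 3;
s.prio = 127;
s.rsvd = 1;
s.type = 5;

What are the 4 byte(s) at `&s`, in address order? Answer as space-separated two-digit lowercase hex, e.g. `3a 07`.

[15+:17] err=-5409 & 0x1ffff = 0x1eadf; word=0xf56f8000
[12+:3] chan=3 & 0x7 = 0x3; word=0xf56fb000
[4+:8] prio=127 & 0xff = 0x7f; word=0xf56fb7f0
[3+:1] rsvd=1 & 0x1 = 0x1; word=0xf56fb7f8
[0+:3] type=5 & 0x7 = 0x5; word=0xf56fb7fd
word = 0xf56fb7fd → big-endian bytes:
  [0]=0xf5  [1]=0x6f  [2]=0xb7  [3]=0xfd

f5 6f b7 fd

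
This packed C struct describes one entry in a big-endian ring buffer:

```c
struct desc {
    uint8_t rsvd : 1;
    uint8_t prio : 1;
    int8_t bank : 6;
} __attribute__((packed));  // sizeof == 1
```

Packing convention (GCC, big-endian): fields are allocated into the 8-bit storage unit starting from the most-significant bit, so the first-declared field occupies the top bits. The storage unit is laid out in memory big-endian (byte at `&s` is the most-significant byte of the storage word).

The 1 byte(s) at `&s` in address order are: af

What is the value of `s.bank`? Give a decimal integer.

-17

[0]=0xaf (big-endian) → word 0xaf
rsvd:1 @ bit 7 → (0xaf>>7)&0x1 = 0x1
prio:1 @ bit 6 → (0xaf>>6)&0x1 = 0x0
bank:6 @ bit 0 → (0xaf>>0)&0x3f = 0x2f  ←
bank signed 6b, MSB=1: 47 - 64 = -17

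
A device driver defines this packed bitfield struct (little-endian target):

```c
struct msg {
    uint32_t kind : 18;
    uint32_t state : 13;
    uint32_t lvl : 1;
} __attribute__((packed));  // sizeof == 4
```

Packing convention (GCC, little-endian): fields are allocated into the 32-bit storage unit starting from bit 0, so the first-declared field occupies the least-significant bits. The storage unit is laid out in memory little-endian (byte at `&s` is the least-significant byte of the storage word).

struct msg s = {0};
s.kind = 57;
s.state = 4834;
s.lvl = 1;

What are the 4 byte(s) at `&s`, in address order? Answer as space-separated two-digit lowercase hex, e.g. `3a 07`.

39 00 88 cb

[0+:18] kind=57 & 0x3ffff = 0x39; word=0x00000039
[18+:13] state=4834 & 0x1fff = 0x12e2; word=0x4b880039
[31+:1] lvl=1 & 0x1 = 0x1; word=0xcb880039
word = 0xcb880039 → little-endian bytes:
  [0]=0x39  [1]=0x00  [2]=0x88  [3]=0xcb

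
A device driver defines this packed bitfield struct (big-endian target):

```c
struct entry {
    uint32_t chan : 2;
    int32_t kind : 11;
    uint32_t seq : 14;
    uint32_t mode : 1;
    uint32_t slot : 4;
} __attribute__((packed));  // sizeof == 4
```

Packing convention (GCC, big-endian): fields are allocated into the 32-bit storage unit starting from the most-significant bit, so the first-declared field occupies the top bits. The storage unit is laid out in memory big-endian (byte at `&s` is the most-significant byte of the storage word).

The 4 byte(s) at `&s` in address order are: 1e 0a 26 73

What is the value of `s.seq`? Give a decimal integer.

[0]=0x1e [1]=0x0a [2]=0x26 [3]=0x73 (big-endian) → word 0x1e0a2673
chan [30+:2] = (word>>30) & 0x3 = 0
kind [19+:11] = (word>>19) & 0x7ff = 961
seq [5+:14] = (word>>5) & 0x3fff = 4403  ←
mode [4+:1] = (word>>4) & 0x1 = 1
slot [0+:4] = (word>>0) & 0xf = 3

4403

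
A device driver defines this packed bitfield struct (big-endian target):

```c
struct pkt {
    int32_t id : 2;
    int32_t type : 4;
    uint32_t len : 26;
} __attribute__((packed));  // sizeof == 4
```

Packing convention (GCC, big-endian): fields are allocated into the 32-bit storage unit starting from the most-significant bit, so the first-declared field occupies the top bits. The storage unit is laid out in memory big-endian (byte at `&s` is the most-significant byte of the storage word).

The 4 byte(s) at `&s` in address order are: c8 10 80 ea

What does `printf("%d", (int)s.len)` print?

[0]=0xc8 [1]=0x10 [2]=0x80 [3]=0xea (big-endian) → word 0xc81080ea
id:2 @ bit 30 → (0xc81080ea>>30)&0x3 = 0x3
type:4 @ bit 26 → (0xc81080ea>>26)&0xf = 0x2
len:26 @ bit 0 → (0xc81080ea>>0)&0x3ffffff = 0x1080ea  ←

1081578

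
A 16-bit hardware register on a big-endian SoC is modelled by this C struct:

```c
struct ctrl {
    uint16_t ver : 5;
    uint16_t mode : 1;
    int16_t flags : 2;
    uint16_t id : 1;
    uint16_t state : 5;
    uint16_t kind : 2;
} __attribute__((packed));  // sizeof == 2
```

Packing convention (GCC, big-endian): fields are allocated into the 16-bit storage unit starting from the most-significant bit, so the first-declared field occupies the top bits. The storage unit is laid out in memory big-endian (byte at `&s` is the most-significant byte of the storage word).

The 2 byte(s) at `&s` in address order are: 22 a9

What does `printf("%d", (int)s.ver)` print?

4

[0]=0x22 [1]=0xa9 (big-endian) → word 0x22a9
ver:5 @ bit 11 → (0x22a9>>11)&0x1f = 0x4  ←
mode:1 @ bit 10 → (0x22a9>>10)&0x1 = 0x0
flags:2 @ bit 8 → (0x22a9>>8)&0x3 = 0x2
id:1 @ bit 7 → (0x22a9>>7)&0x1 = 0x1
state:5 @ bit 2 → (0x22a9>>2)&0x1f = 0xa
kind:2 @ bit 0 → (0x22a9>>0)&0x3 = 0x1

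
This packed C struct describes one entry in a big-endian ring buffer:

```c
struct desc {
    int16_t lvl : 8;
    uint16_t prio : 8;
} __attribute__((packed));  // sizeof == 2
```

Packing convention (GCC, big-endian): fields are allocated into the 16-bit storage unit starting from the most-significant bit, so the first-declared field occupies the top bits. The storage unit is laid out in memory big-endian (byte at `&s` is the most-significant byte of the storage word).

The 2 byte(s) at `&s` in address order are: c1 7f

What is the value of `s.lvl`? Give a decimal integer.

[0]=0xc1 [1]=0x7f (big-endian) → word 0xc17f
lvl:8 @ bit 8 → (0xc17f>>8)&0xff = 0xc1  ←
prio:8 @ bit 0 → (0xc17f>>0)&0xff = 0x7f
lvl signed 8b, MSB=1: 193 - 256 = -63

-63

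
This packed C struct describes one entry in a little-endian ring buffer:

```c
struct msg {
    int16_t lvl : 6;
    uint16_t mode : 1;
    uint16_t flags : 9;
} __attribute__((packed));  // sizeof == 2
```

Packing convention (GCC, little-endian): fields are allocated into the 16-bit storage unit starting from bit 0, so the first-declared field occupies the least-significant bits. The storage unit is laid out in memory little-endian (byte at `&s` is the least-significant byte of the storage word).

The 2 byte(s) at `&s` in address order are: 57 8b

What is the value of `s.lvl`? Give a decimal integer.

23

[0]=0x57 [1]=0x8b (little-endian) → word 0x8b57
lvl [0+:6] = (word>>0) & 0x3f = 23  ←
mode [6+:1] = (word>>6) & 0x1 = 1
flags [7+:9] = (word>>7) & 0x1ff = 278
lvl signed 6b, MSB=0: value = 23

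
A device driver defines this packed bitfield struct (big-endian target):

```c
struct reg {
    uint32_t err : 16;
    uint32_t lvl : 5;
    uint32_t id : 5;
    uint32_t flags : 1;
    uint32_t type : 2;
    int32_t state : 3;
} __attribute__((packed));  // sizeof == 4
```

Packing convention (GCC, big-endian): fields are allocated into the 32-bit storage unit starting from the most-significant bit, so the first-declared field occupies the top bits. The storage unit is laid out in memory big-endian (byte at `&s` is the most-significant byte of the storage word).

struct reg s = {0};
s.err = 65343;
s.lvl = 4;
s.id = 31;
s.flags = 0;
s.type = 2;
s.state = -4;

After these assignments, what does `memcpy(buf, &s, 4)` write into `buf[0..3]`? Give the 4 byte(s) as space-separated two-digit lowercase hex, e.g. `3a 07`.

ff 3f 27 d4

err:16 = 65343 → 0xff3f << 16 → word 0xff3f0000
lvl:5 = 4 → 0x4 << 11 → word 0xff3f2000
id:5 = 31 → 0x1f << 6 → word 0xff3f27c0
flags:1 = 0 → 0x0 << 5 → word 0xff3f27c0
type:2 = 2 → 0x2 << 3 → word 0xff3f27d0
state:3 = -4 → 0x4 << 0 → word 0xff3f27d4
word = 0xff3f27d4 → big-endian bytes:
  [0]=0xff  [1]=0x3f  [2]=0x27  [3]=0xd4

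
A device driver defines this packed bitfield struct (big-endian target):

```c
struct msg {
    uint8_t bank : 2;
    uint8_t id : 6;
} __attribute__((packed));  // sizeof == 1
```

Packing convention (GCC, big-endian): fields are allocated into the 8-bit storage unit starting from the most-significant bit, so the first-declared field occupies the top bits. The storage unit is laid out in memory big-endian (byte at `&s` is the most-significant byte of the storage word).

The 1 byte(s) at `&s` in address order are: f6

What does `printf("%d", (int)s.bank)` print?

[0]=0xf6 (big-endian) → word 0xf6
bank [6+:2] = (word>>6) & 0x3 = 3  ←
id [0+:6] = (word>>0) & 0x3f = 54

3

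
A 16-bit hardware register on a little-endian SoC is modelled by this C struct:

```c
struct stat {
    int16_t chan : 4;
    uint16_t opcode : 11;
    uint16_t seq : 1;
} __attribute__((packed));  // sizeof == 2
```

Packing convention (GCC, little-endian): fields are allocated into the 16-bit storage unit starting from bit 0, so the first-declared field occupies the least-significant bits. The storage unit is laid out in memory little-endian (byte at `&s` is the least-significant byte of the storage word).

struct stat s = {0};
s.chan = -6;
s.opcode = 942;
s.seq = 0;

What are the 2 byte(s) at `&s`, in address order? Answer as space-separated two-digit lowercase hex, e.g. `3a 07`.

ea 3a

chan:4 = -6 → 0xa << 0 → word 0x000a
opcode:11 = 942 → 0x3ae << 4 → word 0x3aea
seq:1 = 0 → 0x0 << 15 → word 0x3aea
word = 0x3aea → little-endian bytes:
  [0]=0xea  [1]=0x3a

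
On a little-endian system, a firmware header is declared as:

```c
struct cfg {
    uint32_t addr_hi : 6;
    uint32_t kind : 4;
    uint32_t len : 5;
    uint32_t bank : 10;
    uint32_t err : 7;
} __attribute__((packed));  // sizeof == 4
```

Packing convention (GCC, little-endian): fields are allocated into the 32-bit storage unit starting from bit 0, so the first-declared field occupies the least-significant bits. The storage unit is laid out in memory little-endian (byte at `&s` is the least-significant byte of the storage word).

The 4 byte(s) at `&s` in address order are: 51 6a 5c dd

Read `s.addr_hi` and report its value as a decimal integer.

17

[0]=0x51 [1]=0x6a [2]=0x5c [3]=0xdd (little-endian) → word 0xdd5c6a51
addr_hi:6 @ bit 0 → (0xdd5c6a51>>0)&0x3f = 0x11  ←
kind:4 @ bit 6 → (0xdd5c6a51>>6)&0xf = 0x9
len:5 @ bit 10 → (0xdd5c6a51>>10)&0x1f = 0x1a
bank:10 @ bit 15 → (0xdd5c6a51>>15)&0x3ff = 0x2b8
err:7 @ bit 25 → (0xdd5c6a51>>25)&0x7f = 0x6e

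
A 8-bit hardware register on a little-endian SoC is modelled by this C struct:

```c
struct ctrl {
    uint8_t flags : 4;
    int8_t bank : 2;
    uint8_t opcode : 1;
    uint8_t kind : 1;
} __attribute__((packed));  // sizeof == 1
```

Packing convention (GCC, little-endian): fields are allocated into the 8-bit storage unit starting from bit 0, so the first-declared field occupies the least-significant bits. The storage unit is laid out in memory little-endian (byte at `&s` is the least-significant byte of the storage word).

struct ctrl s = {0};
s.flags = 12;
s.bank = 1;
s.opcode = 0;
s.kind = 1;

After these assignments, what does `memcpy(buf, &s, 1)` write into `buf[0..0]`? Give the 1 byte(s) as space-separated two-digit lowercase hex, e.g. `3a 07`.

9c

flags:4 = 12 → 0xc << 0 → word 0x0c
bank:2 = 1 → 0x1 << 4 → word 0x1c
opcode:1 = 0 → 0x0 << 6 → word 0x1c
kind:1 = 1 → 0x1 << 7 → word 0x9c
word = 0x9c → little-endian bytes:
  [0]=0x9c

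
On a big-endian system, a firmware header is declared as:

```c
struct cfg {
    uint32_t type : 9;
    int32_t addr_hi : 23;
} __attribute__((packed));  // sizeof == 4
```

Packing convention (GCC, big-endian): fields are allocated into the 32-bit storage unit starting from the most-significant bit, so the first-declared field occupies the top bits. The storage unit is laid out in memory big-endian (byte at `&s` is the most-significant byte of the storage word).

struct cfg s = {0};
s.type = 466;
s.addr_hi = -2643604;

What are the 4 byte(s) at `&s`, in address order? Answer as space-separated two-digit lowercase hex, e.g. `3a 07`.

[23+:9] type=466 & 0x1ff = 0x1d2; word=0xe9000000
[0+:23] addr_hi=-2643604 & 0x7fffff = 0x57a96c; word=0xe957a96c
word = 0xe957a96c → big-endian bytes:
  [0]=0xe9  [1]=0x57  [2]=0xa9  [3]=0x6c

e9 57 a9 6c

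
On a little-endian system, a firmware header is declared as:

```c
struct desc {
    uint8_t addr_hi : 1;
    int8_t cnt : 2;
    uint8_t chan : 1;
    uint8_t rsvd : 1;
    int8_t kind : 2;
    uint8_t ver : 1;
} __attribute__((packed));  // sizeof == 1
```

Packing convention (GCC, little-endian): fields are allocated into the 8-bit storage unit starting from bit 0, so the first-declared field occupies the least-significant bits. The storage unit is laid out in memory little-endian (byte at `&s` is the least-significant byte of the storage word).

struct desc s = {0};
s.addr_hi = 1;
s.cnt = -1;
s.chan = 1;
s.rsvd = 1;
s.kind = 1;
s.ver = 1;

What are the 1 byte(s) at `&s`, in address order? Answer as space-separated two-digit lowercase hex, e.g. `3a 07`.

[0+:1] addr_hi=1 & 0x1 = 0x1; word=0x01
[1+:2] cnt=-1 & 0x3 = 0x3; word=0x07
[3+:1] chan=1 & 0x1 = 0x1; word=0x0f
[4+:1] rsvd=1 & 0x1 = 0x1; word=0x1f
[5+:2] kind=1 & 0x3 = 0x1; word=0x3f
[7+:1] ver=1 & 0x1 = 0x1; word=0xbf
word = 0xbf → little-endian bytes:
  [0]=0xbf

bf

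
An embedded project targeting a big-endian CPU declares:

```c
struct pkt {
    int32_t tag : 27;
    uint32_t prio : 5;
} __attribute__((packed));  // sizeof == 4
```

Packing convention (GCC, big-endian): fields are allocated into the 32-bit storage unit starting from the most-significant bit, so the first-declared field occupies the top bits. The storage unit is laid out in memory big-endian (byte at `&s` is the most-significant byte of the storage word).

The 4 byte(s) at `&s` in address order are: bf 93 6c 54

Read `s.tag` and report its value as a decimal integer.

[0]=0xbf [1]=0x93 [2]=0x6c [3]=0x54 (big-endian) → word 0xbf936c54
tag [5+:27] = (word>>5) & 0x7ffffff = 100440930  ←
prio [0+:5] = (word>>0) & 0x1f = 20
tag signed 27b, MSB=1: 100440930 - 134217728 = -33776798

-33776798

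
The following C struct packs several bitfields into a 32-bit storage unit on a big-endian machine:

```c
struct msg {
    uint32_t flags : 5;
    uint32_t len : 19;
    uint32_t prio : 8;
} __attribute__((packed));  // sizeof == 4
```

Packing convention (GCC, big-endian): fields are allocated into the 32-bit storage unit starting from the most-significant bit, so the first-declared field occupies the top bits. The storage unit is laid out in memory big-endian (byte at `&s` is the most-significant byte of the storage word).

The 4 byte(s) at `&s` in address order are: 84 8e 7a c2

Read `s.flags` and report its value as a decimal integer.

[0]=0x84 [1]=0x8e [2]=0x7a [3]=0xc2 (big-endian) → word 0x848e7ac2
flags:5 @ bit 27 → (0x848e7ac2>>27)&0x1f = 0x10  ←
len:19 @ bit 8 → (0x848e7ac2>>8)&0x7ffff = 0x48e7a
prio:8 @ bit 0 → (0x848e7ac2>>0)&0xff = 0xc2

16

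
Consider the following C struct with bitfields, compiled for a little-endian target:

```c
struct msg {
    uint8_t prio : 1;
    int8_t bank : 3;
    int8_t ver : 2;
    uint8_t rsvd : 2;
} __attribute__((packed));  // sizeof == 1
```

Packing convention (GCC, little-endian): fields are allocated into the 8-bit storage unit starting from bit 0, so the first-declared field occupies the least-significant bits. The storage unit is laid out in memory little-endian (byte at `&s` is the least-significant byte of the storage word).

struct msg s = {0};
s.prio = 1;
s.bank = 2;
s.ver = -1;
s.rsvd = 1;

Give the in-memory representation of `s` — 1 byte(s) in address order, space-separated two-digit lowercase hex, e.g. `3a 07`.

prio (1b) val=1 bits=0x1 at bit 0: 0x01
bank (3b) val=2 bits=0x2 at bit 1: 0x05
ver (2b) val=-1 bits=0x3 at bit 4: 0x35
rsvd (2b) val=1 bits=0x1 at bit 6: 0x75
word = 0x75 → little-endian bytes:
  [0]=0x75

75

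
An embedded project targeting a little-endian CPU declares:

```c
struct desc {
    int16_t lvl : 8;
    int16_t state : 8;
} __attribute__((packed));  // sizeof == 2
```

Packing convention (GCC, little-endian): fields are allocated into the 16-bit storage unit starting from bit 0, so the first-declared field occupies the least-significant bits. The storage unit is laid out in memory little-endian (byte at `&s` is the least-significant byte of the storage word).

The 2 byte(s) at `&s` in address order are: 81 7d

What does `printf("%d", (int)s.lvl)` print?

-127

[0]=0x81 [1]=0x7d (little-endian) → word 0x7d81
lvl [0+:8] = (word>>0) & 0xff = 129  ←
state [8+:8] = (word>>8) & 0xff = 125
lvl signed 8b, MSB=1: 129 - 256 = -127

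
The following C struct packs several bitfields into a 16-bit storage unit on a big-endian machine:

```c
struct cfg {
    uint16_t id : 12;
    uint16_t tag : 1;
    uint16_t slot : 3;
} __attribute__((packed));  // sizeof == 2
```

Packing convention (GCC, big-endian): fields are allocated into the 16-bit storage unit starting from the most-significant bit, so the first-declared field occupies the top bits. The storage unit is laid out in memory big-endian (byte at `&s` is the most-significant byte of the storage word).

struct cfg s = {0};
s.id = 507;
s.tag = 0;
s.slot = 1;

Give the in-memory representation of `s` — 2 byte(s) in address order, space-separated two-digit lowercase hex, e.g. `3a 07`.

1f b1

id:12 = 507 → 0x1fb << 4 → word 0x1fb0
tag:1 = 0 → 0x0 << 3 → word 0x1fb0
slot:3 = 1 → 0x1 << 0 → word 0x1fb1
word = 0x1fb1 → big-endian bytes:
  [0]=0x1f  [1]=0xb1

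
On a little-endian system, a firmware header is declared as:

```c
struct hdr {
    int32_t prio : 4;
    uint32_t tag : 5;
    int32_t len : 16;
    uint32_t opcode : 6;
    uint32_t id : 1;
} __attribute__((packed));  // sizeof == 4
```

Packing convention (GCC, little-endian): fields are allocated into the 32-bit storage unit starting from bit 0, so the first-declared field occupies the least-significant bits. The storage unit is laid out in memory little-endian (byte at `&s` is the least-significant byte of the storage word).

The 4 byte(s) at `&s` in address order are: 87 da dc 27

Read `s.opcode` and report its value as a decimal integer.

[0]=0x87 [1]=0xda [2]=0xdc [3]=0x27 (little-endian) → word 0x27dcda87
prio [0+:4] = (word>>0) & 0xf = 7
tag [4+:5] = (word>>4) & 0x1f = 8
len [9+:16] = (word>>9) & 0xffff = 61037
opcode [25+:6] = (word>>25) & 0x3f = 19  ←
id [31+:1] = (word>>31) & 0x1 = 0

19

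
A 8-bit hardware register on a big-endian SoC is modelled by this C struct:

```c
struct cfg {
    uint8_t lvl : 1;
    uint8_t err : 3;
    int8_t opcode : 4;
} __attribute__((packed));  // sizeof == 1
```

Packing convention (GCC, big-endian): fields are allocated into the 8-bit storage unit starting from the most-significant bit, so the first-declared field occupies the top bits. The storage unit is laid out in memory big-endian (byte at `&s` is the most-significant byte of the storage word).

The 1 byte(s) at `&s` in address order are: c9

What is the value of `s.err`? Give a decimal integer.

4

[0]=0xc9 (big-endian) → word 0xc9
lvl:1 @ bit 7 → (0xc9>>7)&0x1 = 0x1
err:3 @ bit 4 → (0xc9>>4)&0x7 = 0x4  ←
opcode:4 @ bit 0 → (0xc9>>0)&0xf = 0x9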